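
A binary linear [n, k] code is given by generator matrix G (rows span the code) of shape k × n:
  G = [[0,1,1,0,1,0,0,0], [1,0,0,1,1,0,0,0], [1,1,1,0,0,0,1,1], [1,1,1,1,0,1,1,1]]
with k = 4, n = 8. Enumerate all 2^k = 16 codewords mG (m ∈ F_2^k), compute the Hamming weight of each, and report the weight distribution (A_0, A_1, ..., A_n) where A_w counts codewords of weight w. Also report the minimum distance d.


Weight distribution: A_0 = 1, A_2 = 1, A_3 = 5, A_4 = 3, A_5 = 2, A_6 = 3, A_7 = 1. Minimum distance d = 2.

Enumerate all 2^4 = 16 messages m ∈ F_2^4.
For each, compute codeword c = mG in F_2^8, then tally its weight.
  m = 0000 → c = 00000000, weight = 0.
  m = 1000 → c = 01101000, weight = 3.
  m = 0100 → c = 10011000, weight = 3.
  m = 1100 → c = 11110000, weight = 4.
  m = 0010 → c = 11100011, weight = 5.
  m = 1010 → c = 10001011, weight = 4.
  m = 0110 → c = 01111011, weight = 6.
  m = 1110 → c = 00010011, weight = 3.
  m = 0001 → c = 11110111, weight = 7.
  m = 1001 → c = 10011111, weight = 6.
  m = 0101 → c = 01101111, weight = 6.
  m = 1101 → c = 00000111, weight = 3.
  m = 0011 → c = 00010100, weight = 2.
  m = 1011 → c = 01111100, weight = 5.
  m = 0111 → c = 10001100, weight = 3.
  m = 1111 → c = 11100100, weight = 4.
Tally weights:
  weight 0: 1 codewords.
  weight 2: 1 codewords.
  weight 3: 5 codewords.
  weight 4: 3 codewords.
  weight 5: 2 codewords.
  weight 6: 3 codewords.
  weight 7: 1 codewords.
Minimum distance d = smallest w > 0 with A_w > 0 = 2.
Sanity: Σ A_w = 16 = 2^4 = 16 ✓.


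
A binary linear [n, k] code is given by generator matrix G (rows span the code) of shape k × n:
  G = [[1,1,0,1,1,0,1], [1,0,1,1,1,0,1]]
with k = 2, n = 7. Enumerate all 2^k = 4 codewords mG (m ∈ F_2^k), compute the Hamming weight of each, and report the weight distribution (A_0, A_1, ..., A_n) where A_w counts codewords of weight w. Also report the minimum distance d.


Weight distribution: A_0 = 1, A_2 = 1, A_5 = 2. Minimum distance d = 2.

Enumerate all 2^2 = 4 messages m ∈ F_2^2.
For each, compute codeword c = mG in F_2^7, then tally its weight.
  m = 00 → c = 0000000, weight = 0.
  m = 10 → c = 1101101, weight = 5.
  m = 01 → c = 1011101, weight = 5.
  m = 11 → c = 0110000, weight = 2.
Tally weights:
  weight 0: 1 codewords.
  weight 2: 1 codewords.
  weight 5: 2 codewords.
Minimum distance d = smallest w > 0 with A_w > 0 = 2.
Sanity: Σ A_w = 4 = 2^2 = 4 ✓.


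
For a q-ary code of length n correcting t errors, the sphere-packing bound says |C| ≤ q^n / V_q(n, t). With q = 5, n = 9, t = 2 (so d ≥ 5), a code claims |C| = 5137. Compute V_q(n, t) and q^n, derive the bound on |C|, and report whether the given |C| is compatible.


V_q(n, t) = 613, q^n = 1953125, Hamming bound = 3186, |C| = 5137 > bound (violated).

Step 1: Compute V_q(n, t) = Σ_{j=0}^2 C(n, j) (q−1)^j.
  j = 0: C(9,0)·(4)^0 = 1·1 = 1.
  j = 1: C(9,1)·(4)^1 = 9·4 = 36.
  j = 2: C(9,2)·(4)^2 = 36·16 = 576.
  V_q(n, t) = 1 + 36 + 576 = 613.
Step 2: q^n = 5^9 = 1953125.
Step 3: Hamming bound ⌊q^n / V_q(n,t)⌋ = ⌊1953125/613⌋ = 3186.
Step 4: Compare |C| = 5137 to 3186: violated.
The claimed |C| lies above the Hamming bound, so no 5-ary code of length 9 with d ≥ 5 can have 5137 codewords.


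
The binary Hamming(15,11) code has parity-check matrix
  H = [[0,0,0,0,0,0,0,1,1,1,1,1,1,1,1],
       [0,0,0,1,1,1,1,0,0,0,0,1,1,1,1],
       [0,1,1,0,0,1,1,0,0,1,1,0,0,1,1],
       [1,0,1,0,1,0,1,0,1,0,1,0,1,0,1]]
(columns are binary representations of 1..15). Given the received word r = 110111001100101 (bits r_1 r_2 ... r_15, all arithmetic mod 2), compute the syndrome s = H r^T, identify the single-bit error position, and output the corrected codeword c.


s = (0, 1, 0, 1)^T, error position = 5, corrected codeword c = 110101001100101

Compute s = H r^T mod 2 one row at a time:
  s_1 = 0 + 1 + 1 + 0 + 0 + 1 + 0 + 1 = 4 ≡ 0 (mod 2).
  s_2 = 1 + 1 + 1 + 0 + 0 + 1 + 0 + 1 = 5 ≡ 1 (mod 2).
  s_3 = 1 + 0 + 1 + 0 + 1 + 0 + 0 + 1 = 4 ≡ 0 (mod 2).
  s_4 = 1 + 0 + 1 + 0 + 1 + 0 + 1 + 1 = 5 ≡ 1 (mod 2).
s = (0, 1, 0, 1)^T — this equals column 5 of H (binary 0101), so error is at position 5.
Correct: flip bit 5 of r = 110111001100101 to get c = 110101001100101.


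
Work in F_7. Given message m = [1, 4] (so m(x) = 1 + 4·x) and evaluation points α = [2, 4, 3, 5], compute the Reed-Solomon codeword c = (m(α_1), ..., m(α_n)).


c = [2, 3, 6, 0]

Message polynomial: m(x) = 1 + 4·x (mod 7).
For each evaluation point α_i, compute m(α_i) mod 7:
  α_1 = 2: Horner steps 4 → 2, so m(2) = 2.
  α_2 = 4: Horner steps 4 → 3, so m(4) = 3.
  α_3 = 3: Horner steps 4 → 6, so m(3) = 6.
  α_4 = 5: Horner steps 4 → 0, so m(5) = 0.
Codeword c = [2, 3, 6, 0] ∈ F_7^4.


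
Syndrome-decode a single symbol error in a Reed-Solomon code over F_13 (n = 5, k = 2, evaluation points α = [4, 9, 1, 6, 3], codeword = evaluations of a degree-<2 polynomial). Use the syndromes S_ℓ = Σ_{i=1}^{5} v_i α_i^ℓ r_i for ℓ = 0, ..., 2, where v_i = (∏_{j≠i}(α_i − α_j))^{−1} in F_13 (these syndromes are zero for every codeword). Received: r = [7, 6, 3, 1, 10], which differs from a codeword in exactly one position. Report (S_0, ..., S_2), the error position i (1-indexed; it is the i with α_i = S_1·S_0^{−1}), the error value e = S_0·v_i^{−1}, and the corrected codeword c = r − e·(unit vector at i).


S = (8, 7, 11), error at position 2, error magnitude e = 1, c = [7, 5, 3, 1, 10].

Step 1: column multipliers v_i = (∏_{j≠i}(α_i − α_j))^{−1} mod 13.
  i = 1 (α = 4): (4−9)(4−1)(4−6)(4−3) = (−5)·3·(−2)·1 = 30 ≡ 4, so v_1 = 4^{−1} = 10 (mod 13).
  i = 2 (α = 9): (9−4)(9−1)(9−6)(9−3) = 5·8·3·6 = 720 ≡ 5, so v_2 = 5^{−1} = 8 (mod 13).
  i = 3 (α = 1): (1−4)(1−9)(1−6)(1−3) = (−3)·(−8)·(−5)·(−2) = 240 ≡ 6, so v_3 = 6^{−1} = 11 (mod 13).
  i = 4 (α = 6): (6−4)(6−9)(6−1)(6−3) = 2·(−3)·5·3 = −90 ≡ 1, so v_4 = 1^{−1} = 1 (mod 13).
  i = 5 (α = 3): (3−4)(3−9)(3−1)(3−6) = (−1)·(−6)·2·(−3) = −36 ≡ 3, so v_5 = 3^{−1} = 9 (mod 13).
  v = [10, 8, 11, 1, 9].
Step 2: syndromes of r = [7, 6, 3, 1, 10] (all sums mod 13).
  S_0 = Σ v_i r_i = 10·7 + 8·6 + 11·3 + 1·1 + 9·10 = 242 ≡ 8.
  S_1 = Σ v_i α_i r_i = 10·4·7 + 8·9·6 + 11·1·3 + 1·6·1 + 9·3·10 = 1021 ≡ 7.
  α_i^2 mod 13 = [3, 3, 1, 10, 9].
  S_2 = Σ v_i α_i^2 r_i = 10·3·7 + 8·3·6 + 11·1·3 + 1·10·1 + 9·9·10 = 1207 ≡ 11.
  S = (8, 7, 11) ≠ 0, so r is not a codeword (an error is present).
Step 3: locate the error. For a single error e at position i, S_ℓ = v_i·e·α_i^ℓ, so α_err = S_1/S_0.
  S_0^{−1} = 8^{−1} = 5 (mod 13), so α_err = 7·5 = 35 ≡ 9 = α_2. Error position i = 2.
  Consistency check: S_2/S_1 = 11·2 = 22 ≡ 9 = α_err ✓ (single-error assumption holds).
Step 4: error magnitude e = S_0/v_2 = S_0·∏_{j≠2}(α_2 − α_j) = 8·5 = 40 ≡ 1 (mod 13).
Step 5: correct position 2: c_2 = r_2 − e = 6 − 1 ≡ 5 (mod 13). Hence c = [7, 5, 3, 1, 10].
  Check: interpolating c through the α_i gives m(x) = 6 + 10·x (degree < 2) with m(α_i) = c_i for every i, so c is indeed a codeword.


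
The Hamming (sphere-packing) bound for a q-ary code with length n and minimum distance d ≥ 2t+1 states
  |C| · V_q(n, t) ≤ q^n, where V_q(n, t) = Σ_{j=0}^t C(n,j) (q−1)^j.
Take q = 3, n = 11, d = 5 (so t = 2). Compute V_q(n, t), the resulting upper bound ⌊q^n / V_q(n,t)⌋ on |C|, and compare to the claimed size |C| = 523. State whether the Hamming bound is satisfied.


V_q(n, t) = 243, q^n = 177147, Hamming bound = 729, |C| = 523 ≤ bound (satisfied).

Step 1: Compute V_q(n, t) = Σ_{j=0}^2 C(n, j) (q−1)^j.
  j = 0: C(11,0)·(2)^0 = 1·1 = 1.
  j = 1: C(11,1)·(2)^1 = 11·2 = 22.
  j = 2: C(11,2)·(2)^2 = 55·4 = 220.
  V_q(n, t) = 1 + 22 + 220 = 243.
Step 2: q^n = 3^11 = 177147.
Step 3: Hamming bound ⌊q^n / V_q(n,t)⌋ = ⌊177147/243⌋ = 729.
Step 4: Compare |C| = 523 to 729: satisfied.
The claimed |C| lies below the Hamming bound.


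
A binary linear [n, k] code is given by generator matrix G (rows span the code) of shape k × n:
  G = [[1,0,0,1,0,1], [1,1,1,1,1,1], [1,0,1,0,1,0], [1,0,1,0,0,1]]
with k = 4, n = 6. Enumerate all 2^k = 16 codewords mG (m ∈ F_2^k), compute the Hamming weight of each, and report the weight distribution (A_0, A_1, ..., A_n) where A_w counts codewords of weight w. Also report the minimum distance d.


Weight distribution: A_0 = 1, A_2 = 3, A_3 = 8, A_4 = 3, A_6 = 1. Minimum distance d = 2.

Enumerate all 2^4 = 16 messages m ∈ F_2^4.
For each, compute codeword c = mG in F_2^6, then tally its weight.
  m = 0000 → c = 000000, weight = 0.
  m = 1000 → c = 100101, weight = 3.
  m = 0100 → c = 111111, weight = 6.
  m = 1100 → c = 011010, weight = 3.
  m = 0010 → c = 101010, weight = 3.
  m = 1010 → c = 001111, weight = 4.
  m = 0110 → c = 010101, weight = 3.
  m = 1110 → c = 110000, weight = 2.
  m = 0001 → c = 101001, weight = 3.
  m = 1001 → c = 001100, weight = 2.
  m = 0101 → c = 010110, weight = 3.
  m = 1101 → c = 110011, weight = 4.
  m = 0011 → c = 000011, weight = 2.
  m = 1011 → c = 100110, weight = 3.
  m = 0111 → c = 111100, weight = 4.
  m = 1111 → c = 011001, weight = 3.
Tally weights:
  weight 0: 1 codewords.
  weight 2: 3 codewords.
  weight 3: 8 codewords.
  weight 4: 3 codewords.
  weight 6: 1 codewords.
Minimum distance d = smallest w > 0 with A_w > 0 = 2.
Sanity: Σ A_w = 16 = 2^4 = 16 ✓.


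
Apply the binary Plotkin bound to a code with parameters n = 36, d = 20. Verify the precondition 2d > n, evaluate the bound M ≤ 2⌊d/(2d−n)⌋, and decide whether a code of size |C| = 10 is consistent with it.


Plotkin bound M ≤ 10; given |C| = 10 ≤ bound (satisfied).

Check applicability: 2d = 40, n = 36.
2d − n = 4 > 0, so Plotkin applies.
Compute d/(2d−n) = 20/4 ≈ 5.0000.
⌊d/(2d−n)⌋ = 5.
Plotkin bound: M ≤ 2·5 = 10.
Given |C| = 10, check: satisfied.
This |C| is at the Plotkin bound.


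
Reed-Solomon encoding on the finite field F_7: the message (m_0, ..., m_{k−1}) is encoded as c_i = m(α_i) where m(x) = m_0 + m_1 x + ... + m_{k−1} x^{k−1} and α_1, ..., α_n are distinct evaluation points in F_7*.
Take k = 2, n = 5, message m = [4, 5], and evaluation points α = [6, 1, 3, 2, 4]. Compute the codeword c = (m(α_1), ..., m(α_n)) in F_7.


c = [6, 2, 5, 0, 3]

Message polynomial: m(x) = 4 + 5·x (mod 7).
For each evaluation point α_i, compute m(α_i) mod 7:
  α_1 = 6: Horner steps 5 → 6, so m(6) = 6.
  α_2 = 1: Horner steps 5 → 2, so m(1) = 2.
  α_3 = 3: Horner steps 5 → 5, so m(3) = 5.
  α_4 = 2: Horner steps 5 → 0, so m(2) = 0.
  α_5 = 4: Horner steps 5 → 3, so m(4) = 3.
Codeword c = [6, 2, 5, 0, 3] ∈ F_7^5.


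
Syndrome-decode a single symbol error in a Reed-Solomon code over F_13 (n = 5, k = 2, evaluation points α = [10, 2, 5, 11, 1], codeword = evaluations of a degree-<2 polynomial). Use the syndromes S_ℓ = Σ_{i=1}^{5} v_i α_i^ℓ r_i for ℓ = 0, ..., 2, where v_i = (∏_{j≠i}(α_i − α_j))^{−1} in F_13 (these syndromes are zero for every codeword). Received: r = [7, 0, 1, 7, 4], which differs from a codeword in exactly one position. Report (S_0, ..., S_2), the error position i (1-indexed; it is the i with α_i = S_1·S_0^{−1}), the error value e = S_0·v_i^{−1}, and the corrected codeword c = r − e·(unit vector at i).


S = (8, 10, 6), error at position 4, error magnitude e = 4, c = [7, 0, 1, 3, 4].

Step 1: column multipliers v_i = (∏_{j≠i}(α_i − α_j))^{−1} mod 13.
  i = 1 (α = 10): (10−2)(10−5)(10−11)(10−1) = 8·5·(−1)·9 = −360 ≡ 4, so v_1 = 4^{−1} = 10 (mod 13).
  i = 2 (α = 2): (2−10)(2−5)(2−11)(2−1) = (−8)·(−3)·(−9)·1 = −216 ≡ 5, so v_2 = 5^{−1} = 8 (mod 13).
  i = 3 (α = 5): (5−10)(5−2)(5−11)(5−1) = (−5)·3·(−6)·4 = 360 ≡ 9, so v_3 = 9^{−1} = 3 (mod 13).
  i = 4 (α = 11): (11−10)(11−2)(11−5)(11−1) = 1·9·6·10 = 540 ≡ 7, so v_4 = 7^{−1} = 2 (mod 13).
  i = 5 (α = 1): (1−10)(1−2)(1−5)(1−11) = (−9)·(−1)·(−4)·(−10) = 360 ≡ 9, so v_5 = 9^{−1} = 3 (mod 13).
  v = [10, 8, 3, 2, 3].
Step 2: syndromes of r = [7, 0, 1, 7, 4] (all sums mod 13).
  S_0 = Σ v_i r_i = 10·7 + 8·0 + 3·1 + 2·7 + 3·4 = 99 ≡ 8.
  S_1 = Σ v_i α_i r_i = 10·10·7 + 8·2·0 + 3·5·1 + 2·11·7 + 3·1·4 = 881 ≡ 10.
  α_i^2 mod 13 = [9, 4, 12, 4, 1].
  S_2 = Σ v_i α_i^2 r_i = 10·9·7 + 8·4·0 + 3·12·1 + 2·4·7 + 3·1·4 = 734 ≡ 6.
  S = (8, 10, 6) ≠ 0, so r is not a codeword (an error is present).
Step 3: locate the error. For a single error e at position i, S_ℓ = v_i·e·α_i^ℓ, so α_err = S_1/S_0.
  S_0^{−1} = 8^{−1} = 5 (mod 13), so α_err = 10·5 = 50 ≡ 11 = α_4. Error position i = 4.
  Consistency check: S_2/S_1 = 6·4 = 24 ≡ 11 = α_err ✓ (single-error assumption holds).
Step 4: error magnitude e = S_0/v_4 = S_0·∏_{j≠4}(α_4 − α_j) = 8·7 = 56 ≡ 4 (mod 13).
Step 5: correct position 4: c_4 = r_4 − e = 7 − 4 ≡ 3 (mod 13). Hence c = [7, 0, 1, 3, 4].
  Check: interpolating c through the α_i gives m(x) = 8 + 9·x (degree < 2) with m(α_i) = c_i for every i, so c is indeed a codeword.


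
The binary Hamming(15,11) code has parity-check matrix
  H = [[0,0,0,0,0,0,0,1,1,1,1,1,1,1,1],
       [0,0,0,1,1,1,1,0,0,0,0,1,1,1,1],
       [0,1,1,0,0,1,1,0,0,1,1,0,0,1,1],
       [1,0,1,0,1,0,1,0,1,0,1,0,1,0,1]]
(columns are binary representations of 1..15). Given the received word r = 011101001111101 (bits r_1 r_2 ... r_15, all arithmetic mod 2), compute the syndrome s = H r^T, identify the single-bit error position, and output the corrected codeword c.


s = (0, 1, 0, 1)^T, error position = 5, corrected codeword c = 011111001111101

Compute s = H r^T mod 2 one row at a time:
  s_1 = 0 + 1 + 1 + 1 + 1 + 1 + 0 + 1 = 6 ≡ 0 (mod 2).
  s_2 = 1 + 0 + 1 + 0 + 1 + 1 + 0 + 1 = 5 ≡ 1 (mod 2).
  s_3 = 1 + 1 + 1 + 0 + 1 + 1 + 0 + 1 = 6 ≡ 0 (mod 2).
  s_4 = 0 + 1 + 0 + 0 + 1 + 1 + 1 + 1 = 5 ≡ 1 (mod 2).
s = (0, 1, 0, 1)^T — this equals column 5 of H (binary 0101), so error is at position 5.
Correct: flip bit 5 of r = 011101001111101 to get c = 011111001111101.


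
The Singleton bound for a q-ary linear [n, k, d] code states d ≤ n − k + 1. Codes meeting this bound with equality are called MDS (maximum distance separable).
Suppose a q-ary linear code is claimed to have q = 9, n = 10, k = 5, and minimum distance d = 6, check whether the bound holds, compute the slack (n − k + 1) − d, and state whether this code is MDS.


Singleton RHS = n − k + 1 = 6, slack = 0, bound satisfied, MDS.

Singleton bound: d ≤ n − k + 1.
Here n = 10, k = 5, so n − k + 1 = 6.
Given d = 6, check d ≤ 6: YES.
Slack = (n − k + 1) − d = 0.
The code is MDS (slack = 0).
Description: the claimed parameters are [10, 5, 6]_9; such a code would be MDS (meets Singleton bound).


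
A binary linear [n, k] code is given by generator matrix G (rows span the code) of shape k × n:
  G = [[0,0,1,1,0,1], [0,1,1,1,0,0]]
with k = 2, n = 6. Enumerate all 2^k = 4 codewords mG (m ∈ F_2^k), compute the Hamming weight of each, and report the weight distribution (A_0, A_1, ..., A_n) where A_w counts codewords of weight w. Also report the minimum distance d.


Weight distribution: A_0 = 1, A_2 = 1, A_3 = 2. Minimum distance d = 2.

Enumerate all 2^2 = 4 messages m ∈ F_2^2.
For each, compute codeword c = mG in F_2^6, then tally its weight.
  m = 00 → c = 000000, weight = 0.
  m = 10 → c = 001101, weight = 3.
  m = 01 → c = 011100, weight = 3.
  m = 11 → c = 010001, weight = 2.
Tally weights:
  weight 0: 1 codewords.
  weight 2: 1 codewords.
  weight 3: 2 codewords.
Minimum distance d = smallest w > 0 with A_w > 0 = 2.
Sanity: Σ A_w = 4 = 2^2 = 4 ✓.


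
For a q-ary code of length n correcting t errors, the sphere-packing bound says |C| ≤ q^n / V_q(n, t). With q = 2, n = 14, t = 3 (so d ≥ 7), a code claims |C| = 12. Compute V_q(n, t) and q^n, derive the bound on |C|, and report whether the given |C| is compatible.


V_q(n, t) = 470, q^n = 16384, Hamming bound = 34, |C| = 12 ≤ bound (satisfied).

Step 1: Compute V_q(n, t) = Σ_{j=0}^3 C(n, j) (q−1)^j.
  j = 0: C(14,0)·(1)^0 = 1·1 = 1.
  j = 1: C(14,1)·(1)^1 = 14·1 = 14.
  j = 2: C(14,2)·(1)^2 = 91·1 = 91.
  j = 3: C(14,3)·(1)^3 = 364·1 = 364.
  V_q(n, t) = 1 + 14 + 91 + 364 = 470.
Step 2: q^n = 2^14 = 16384.
Step 3: Hamming bound ⌊q^n / V_q(n,t)⌋ = ⌊16384/470⌋ = 34.
Step 4: Compare |C| = 12 to 34: satisfied.
The claimed |C| lies below the Hamming bound.


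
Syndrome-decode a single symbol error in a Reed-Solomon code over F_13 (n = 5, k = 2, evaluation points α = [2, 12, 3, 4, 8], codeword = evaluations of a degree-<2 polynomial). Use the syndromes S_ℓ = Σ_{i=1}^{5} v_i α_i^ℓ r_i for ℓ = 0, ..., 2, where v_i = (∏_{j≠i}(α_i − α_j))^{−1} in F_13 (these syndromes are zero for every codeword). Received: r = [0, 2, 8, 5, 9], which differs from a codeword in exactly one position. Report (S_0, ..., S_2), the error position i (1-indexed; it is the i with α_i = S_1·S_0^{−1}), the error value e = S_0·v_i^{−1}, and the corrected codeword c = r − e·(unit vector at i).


S = (11, 5, 7), error at position 4, error magnitude e = 2, c = [0, 2, 8, 3, 9].

Step 1: column multipliers v_i = (∏_{j≠i}(α_i − α_j))^{−1} mod 13.
  i = 1 (α = 2): (2−12)(2−3)(2−4)(2−8) = (−10)·(−1)·(−2)·(−6) = 120 ≡ 3, so v_1 = 3^{−1} = 9 (mod 13).
  i = 2 (α = 12): (12−2)(12−3)(12−4)(12−8) = 10·9·8·4 = 2880 ≡ 7, so v_2 = 7^{−1} = 2 (mod 13).
  i = 3 (α = 3): (3−2)(3−12)(3−4)(3−8) = 1·(−9)·(−1)·(−5) = −45 ≡ 7, so v_3 = 7^{−1} = 2 (mod 13).
  i = 4 (α = 4): (4−2)(4−12)(4−3)(4−8) = 2·(−8)·1·(−4) = 64 ≡ 12, so v_4 = 12^{−1} = 12 (mod 13).
  i = 5 (α = 8): (8−2)(8−12)(8−3)(8−4) = 6·(−4)·5·4 = −480 ≡ 1, so v_5 = 1^{−1} = 1 (mod 13).
  v = [9, 2, 2, 12, 1].
Step 2: syndromes of r = [0, 2, 8, 5, 9] (all sums mod 13).
  S_0 = Σ v_i r_i = 9·0 + 2·2 + 2·8 + 12·5 + 1·9 = 89 ≡ 11.
  S_1 = Σ v_i α_i r_i = 9·2·0 + 2·12·2 + 2·3·8 + 12·4·5 + 1·8·9 = 408 ≡ 5.
  α_i^2 mod 13 = [4, 1, 9, 3, 12].
  S_2 = Σ v_i α_i^2 r_i = 9·4·0 + 2·1·2 + 2·9·8 + 12·3·5 + 1·12·9 = 436 ≡ 7.
  S = (11, 5, 7) ≠ 0, so r is not a codeword (an error is present).
Step 3: locate the error. For a single error e at position i, S_ℓ = v_i·e·α_i^ℓ, so α_err = S_1/S_0.
  S_0^{−1} = 11^{−1} = 6 (mod 13), so α_err = 5·6 = 30 ≡ 4 = α_4. Error position i = 4.
  Consistency check: S_2/S_1 = 7·8 = 56 ≡ 4 = α_err ✓ (single-error assumption holds).
Step 4: error magnitude e = S_0/v_4 = S_0·∏_{j≠4}(α_4 − α_j) = 11·12 = 132 ≡ 2 (mod 13).
Step 5: correct position 4: c_4 = r_4 − e = 5 − 2 ≡ 3 (mod 13). Hence c = [0, 2, 8, 3, 9].
  Check: interpolating c through the α_i gives m(x) = 10 + 8·x (degree < 2) with m(α_i) = c_i for every i, so c is indeed a codeword.


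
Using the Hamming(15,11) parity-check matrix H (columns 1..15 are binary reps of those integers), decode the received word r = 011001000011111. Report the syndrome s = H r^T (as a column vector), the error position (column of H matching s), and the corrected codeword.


s = (1, 1, 0, 0)^T, error position = 12, corrected codeword c = 011001000010111

Compute s = H r^T mod 2 one row at a time:
  s_1 = 0 + 0 + 0 + 1 + 1 + 1 + 1 + 1 = 5 ≡ 1 (mod 2).
  s_2 = 0 + 0 + 1 + 0 + 1 + 1 + 1 + 1 = 5 ≡ 1 (mod 2).
  s_3 = 1 + 1 + 1 + 0 + 0 + 1 + 1 + 1 = 6 ≡ 0 (mod 2).
  s_4 = 0 + 1 + 0 + 0 + 0 + 1 + 1 + 1 = 4 ≡ 0 (mod 2).
s = (1, 1, 0, 0)^T — this equals column 12 of H (binary 1100), so error is at position 12.
Correct: flip bit 12 of r = 011001000011111 to get c = 011001000010111.


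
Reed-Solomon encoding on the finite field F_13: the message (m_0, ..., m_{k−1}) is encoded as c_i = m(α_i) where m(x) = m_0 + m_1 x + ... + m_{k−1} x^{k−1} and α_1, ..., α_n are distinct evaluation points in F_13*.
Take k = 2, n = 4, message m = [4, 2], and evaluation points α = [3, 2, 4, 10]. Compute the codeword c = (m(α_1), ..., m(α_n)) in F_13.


c = [10, 8, 12, 11]

Message polynomial: m(x) = 4 + 2·x (mod 13).
For each evaluation point α_i, compute m(α_i) mod 13:
  α_1 = 3: Horner steps 2 → 10, so m(3) = 10.
  α_2 = 2: Horner steps 2 → 8, so m(2) = 8.
  α_3 = 4: Horner steps 2 → 12, so m(4) = 12.
  α_4 = 10: Horner steps 2 → 11, so m(10) = 11.
Codeword c = [10, 8, 12, 11] ∈ F_13^4.


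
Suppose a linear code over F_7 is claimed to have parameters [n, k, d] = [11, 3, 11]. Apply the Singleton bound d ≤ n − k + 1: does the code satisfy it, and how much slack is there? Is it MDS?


Singleton RHS = n − k + 1 = 9, slack = -2, bound violated (no such code; not MDS).

Singleton bound: d ≤ n − k + 1.
Here n = 11, k = 3, so n − k + 1 = 9.
Given d = 11, check d ≤ 9: NO.
Slack = (n − k + 1) − d = -2.
The slack is negative: d = 11 exceeds n − k + 1 = 9 by 2, so the Singleton bound is violated and no linear [11, 3, 11]_7 code can exist. In particular it is not MDS (MDS requires d = n − k + 1 exactly).
Description: the claimed parameters are [11, 3, 11]_7; such a code would be impossible (violates the Singleton bound).


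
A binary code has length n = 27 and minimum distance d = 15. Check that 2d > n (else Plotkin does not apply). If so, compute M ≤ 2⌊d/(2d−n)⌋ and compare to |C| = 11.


Plotkin bound M ≤ 10; given |C| = 11 > bound (violated).

Check applicability: 2d = 30, n = 27.
2d − n = 3 > 0, so Plotkin applies.
Compute d/(2d−n) = 15/3 ≈ 5.0000.
⌊d/(2d−n)⌋ = 5.
Plotkin bound: M ≤ 2·5 = 10.
Given |C| = 11, check: VIOLATED.
This |C| is above the Plotkin bound, so no binary code with n = 27, d = 15 and 11 codewords exists.


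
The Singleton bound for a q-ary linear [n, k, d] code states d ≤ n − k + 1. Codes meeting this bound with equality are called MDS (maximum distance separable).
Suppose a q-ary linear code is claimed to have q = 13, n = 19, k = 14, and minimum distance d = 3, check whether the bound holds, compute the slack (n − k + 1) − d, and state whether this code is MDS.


Singleton RHS = n − k + 1 = 6, slack = 3, bound satisfied, not MDS.

Singleton bound: d ≤ n − k + 1.
Here n = 19, k = 14, so n − k + 1 = 6.
Given d = 3, check d ≤ 6: YES.
Slack = (n − k + 1) − d = 3.
The code is NOT MDS (slack = 3 > 0).
Description: the claimed parameters are [19, 14, 3]_13; such a code would be non-MDS.


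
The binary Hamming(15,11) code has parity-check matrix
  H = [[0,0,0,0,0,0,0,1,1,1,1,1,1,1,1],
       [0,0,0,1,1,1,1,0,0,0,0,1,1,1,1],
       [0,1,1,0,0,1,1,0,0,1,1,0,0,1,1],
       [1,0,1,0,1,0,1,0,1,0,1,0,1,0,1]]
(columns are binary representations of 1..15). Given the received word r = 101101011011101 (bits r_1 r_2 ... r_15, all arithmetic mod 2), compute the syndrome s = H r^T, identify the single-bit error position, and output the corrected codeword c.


s = (0, 1, 0, 0)^T, error position = 4, corrected codeword c = 101001011011101

Compute s = H r^T mod 2 one row at a time:
  s_1 = 1 + 1 + 0 + 1 + 1 + 1 + 0 + 1 = 6 ≡ 0 (mod 2).
  s_2 = 1 + 0 + 1 + 0 + 1 + 1 + 0 + 1 = 5 ≡ 1 (mod 2).
  s_3 = 0 + 1 + 1 + 0 + 0 + 1 + 0 + 1 = 4 ≡ 0 (mod 2).
  s_4 = 1 + 1 + 0 + 0 + 1 + 1 + 1 + 1 = 6 ≡ 0 (mod 2).
s = (0, 1, 0, 0)^T — this equals column 4 of H (binary 0100), so error is at position 4.
Correct: flip bit 4 of r = 101101011011101 to get c = 101001011011101.


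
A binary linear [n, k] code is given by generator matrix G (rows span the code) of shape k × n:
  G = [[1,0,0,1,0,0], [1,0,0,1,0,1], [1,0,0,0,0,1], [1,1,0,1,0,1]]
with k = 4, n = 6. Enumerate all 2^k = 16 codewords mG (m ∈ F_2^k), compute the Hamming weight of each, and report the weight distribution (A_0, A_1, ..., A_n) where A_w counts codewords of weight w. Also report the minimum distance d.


Weight distribution: A_0 = 1, A_1 = 4, A_2 = 6, A_3 = 4, A_4 = 1. Minimum distance d = 1.

Enumerate all 2^4 = 16 messages m ∈ F_2^4.
For each, compute codeword c = mG in F_2^6, then tally its weight.
  m = 0000 → c = 000000, weight = 0.
  m = 1000 → c = 100100, weight = 2.
  m = 0100 → c = 100101, weight = 3.
  m = 1100 → c = 000001, weight = 1.
  m = 0010 → c = 100001, weight = 2.
  m = 1010 → c = 000101, weight = 2.
  m = 0110 → c = 000100, weight = 1.
  m = 1110 → c = 100000, weight = 1.
  m = 0001 → c = 110101, weight = 4.
  m = 1001 → c = 010001, weight = 2.
  m = 0101 → c = 010000, weight = 1.
  m = 1101 → c = 110100, weight = 3.
  m = 0011 → c = 010100, weight = 2.
  m = 1011 → c = 110000, weight = 2.
  m = 0111 → c = 110001, weight = 3.
  m = 1111 → c = 010101, weight = 3.
Tally weights:
  weight 0: 1 codewords.
  weight 1: 4 codewords.
  weight 2: 6 codewords.
  weight 3: 4 codewords.
  weight 4: 1 codewords.
Minimum distance d = smallest w > 0 with A_w > 0 = 1.
Sanity: Σ A_w = 16 = 2^4 = 16 ✓.


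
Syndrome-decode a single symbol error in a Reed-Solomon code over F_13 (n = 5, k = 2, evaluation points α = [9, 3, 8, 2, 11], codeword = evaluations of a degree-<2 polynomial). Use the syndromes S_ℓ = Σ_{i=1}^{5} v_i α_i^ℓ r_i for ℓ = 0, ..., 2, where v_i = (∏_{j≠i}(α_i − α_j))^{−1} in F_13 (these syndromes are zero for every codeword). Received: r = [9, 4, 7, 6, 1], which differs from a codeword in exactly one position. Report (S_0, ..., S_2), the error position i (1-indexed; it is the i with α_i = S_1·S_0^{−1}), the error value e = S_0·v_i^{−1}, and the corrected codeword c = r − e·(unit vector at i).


S = (8, 7, 11), error at position 1, error magnitude e = 4, c = [5, 4, 7, 6, 1].

Step 1: column multipliers v_i = (∏_{j≠i}(α_i − α_j))^{−1} mod 13.
  i = 1 (α = 9): (9−3)(9−8)(9−2)(9−11) = 6·1·7·(−2) = −84 ≡ 7, so v_1 = 7^{−1} = 2 (mod 13).
  i = 2 (α = 3): (3−9)(3−8)(3−2)(3−11) = (−6)·(−5)·1·(−8) = −240 ≡ 7, so v_2 = 7^{−1} = 2 (mod 13).
  i = 3 (α = 8): (8−9)(8−3)(8−2)(8−11) = (−1)·5·6·(−3) = 90 ≡ 12, so v_3 = 12^{−1} = 12 (mod 13).
  i = 4 (α = 2): (2−9)(2−3)(2−8)(2−11) = (−7)·(−1)·(−6)·(−9) = 378 ≡ 1, so v_4 = 1^{−1} = 1 (mod 13).
  i = 5 (α = 11): (11−9)(11−3)(11−8)(11−2) = 2·8·3·9 = 432 ≡ 3, so v_5 = 3^{−1} = 9 (mod 13).
  v = [2, 2, 12, 1, 9].
Step 2: syndromes of r = [9, 4, 7, 6, 1] (all sums mod 13).
  S_0 = Σ v_i r_i = 2·9 + 2·4 + 12·7 + 1·6 + 9·1 = 125 ≡ 8.
  S_1 = Σ v_i α_i r_i = 2·9·9 + 2·3·4 + 12·8·7 + 1·2·6 + 9·11·1 = 969 ≡ 7.
  α_i^2 mod 13 = [3, 9, 12, 4, 4].
  S_2 = Σ v_i α_i^2 r_i = 2·3·9 + 2·9·4 + 12·12·7 + 1·4·6 + 9·4·1 = 1194 ≡ 11.
  S = (8, 7, 11) ≠ 0, so r is not a codeword (an error is present).
Step 3: locate the error. For a single error e at position i, S_ℓ = v_i·e·α_i^ℓ, so α_err = S_1/S_0.
  S_0^{−1} = 8^{−1} = 5 (mod 13), so α_err = 7·5 = 35 ≡ 9 = α_1. Error position i = 1.
  Consistency check: S_2/S_1 = 11·2 = 22 ≡ 9 = α_err ✓ (single-error assumption holds).
Step 4: error magnitude e = S_0/v_1 = S_0·∏_{j≠1}(α_1 − α_j) = 8·7 = 56 ≡ 4 (mod 13).
Step 5: correct position 1: c_1 = r_1 − e = 9 − 4 ≡ 5 (mod 13). Hence c = [5, 4, 7, 6, 1].
  Check: interpolating c through the α_i gives m(x) = 10 + 11·x (degree < 2) with m(α_i) = c_i for every i, so c is indeed a codeword.


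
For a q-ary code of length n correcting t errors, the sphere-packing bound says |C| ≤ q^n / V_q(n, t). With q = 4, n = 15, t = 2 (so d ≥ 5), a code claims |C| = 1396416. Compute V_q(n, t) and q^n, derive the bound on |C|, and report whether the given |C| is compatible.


V_q(n, t) = 991, q^n = 1073741824, Hamming bound = 1083493, |C| = 1396416 > bound (violated).

Step 1: Compute V_q(n, t) = Σ_{j=0}^2 C(n, j) (q−1)^j.
  j = 0: C(15,0)·(3)^0 = 1·1 = 1.
  j = 1: C(15,1)·(3)^1 = 15·3 = 45.
  j = 2: C(15,2)·(3)^2 = 105·9 = 945.
  V_q(n, t) = 1 + 45 + 945 = 991.
Step 2: q^n = 4^15 = 1073741824.
Step 3: Hamming bound ⌊q^n / V_q(n,t)⌋ = ⌊1073741824/991⌋ = 1083493.
Step 4: Compare |C| = 1396416 to 1083493: violated.
The claimed |C| lies above the Hamming bound, so no 4-ary code of length 15 with d ≥ 5 can have 1396416 codewords.


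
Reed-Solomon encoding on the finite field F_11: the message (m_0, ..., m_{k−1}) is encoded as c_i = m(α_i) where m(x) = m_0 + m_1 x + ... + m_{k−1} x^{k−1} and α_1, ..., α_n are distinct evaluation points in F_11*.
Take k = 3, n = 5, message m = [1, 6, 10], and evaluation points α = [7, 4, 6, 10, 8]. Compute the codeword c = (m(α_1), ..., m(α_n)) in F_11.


c = [5, 9, 1, 5, 7]

Message polynomial: m(x) = 1 + 6·x + 10·x^2 (mod 11).
For each evaluation point α_i, compute m(α_i) mod 11:
  α_1 = 7: Horner steps 10 → 10 → 5, so m(7) = 5.
  α_2 = 4: Horner steps 10 → 2 → 9, so m(4) = 9.
  α_3 = 6: Horner steps 10 → 0 → 1, so m(6) = 1.
  α_4 = 10: Horner steps 10 → 7 → 5, so m(10) = 5.
  α_5 = 8: Horner steps 10 → 9 → 7, so m(8) = 7.
Codeword c = [5, 9, 1, 5, 7] ∈ F_11^5.


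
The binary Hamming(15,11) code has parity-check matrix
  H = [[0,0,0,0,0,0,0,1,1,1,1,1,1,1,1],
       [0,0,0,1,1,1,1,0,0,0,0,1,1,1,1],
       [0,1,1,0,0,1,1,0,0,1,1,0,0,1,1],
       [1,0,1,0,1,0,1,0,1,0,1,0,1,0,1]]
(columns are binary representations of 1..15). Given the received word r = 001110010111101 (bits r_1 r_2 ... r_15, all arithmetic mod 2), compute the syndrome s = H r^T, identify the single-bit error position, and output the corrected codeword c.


s = (0, 1, 0, 1)^T, error position = 5, corrected codeword c = 001100010111101

Compute s = H r^T mod 2 one row at a time:
  s_1 = 1 + 0 + 1 + 1 + 1 + 1 + 0 + 1 = 6 ≡ 0 (mod 2).
  s_2 = 1 + 1 + 0 + 0 + 1 + 1 + 0 + 1 = 5 ≡ 1 (mod 2).
  s_3 = 0 + 1 + 0 + 0 + 1 + 1 + 0 + 1 = 4 ≡ 0 (mod 2).
  s_4 = 0 + 1 + 1 + 0 + 0 + 1 + 1 + 1 = 5 ≡ 1 (mod 2).
s = (0, 1, 0, 1)^T — this equals column 5 of H (binary 0101), so error is at position 5.
Correct: flip bit 5 of r = 001110010111101 to get c = 001100010111101.


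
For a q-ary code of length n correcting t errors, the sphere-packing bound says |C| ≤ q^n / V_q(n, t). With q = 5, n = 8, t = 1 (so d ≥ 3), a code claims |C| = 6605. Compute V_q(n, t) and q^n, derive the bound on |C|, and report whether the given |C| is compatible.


V_q(n, t) = 33, q^n = 390625, Hamming bound = 11837, |C| = 6605 ≤ bound (satisfied).

Step 1: Compute V_q(n, t) = Σ_{j=0}^1 C(n, j) (q−1)^j.
  j = 0: C(8,0)·(4)^0 = 1·1 = 1.
  j = 1: C(8,1)·(4)^1 = 8·4 = 32.
  V_q(n, t) = 1 + 32 = 33.
Step 2: q^n = 5^8 = 390625.
Step 3: Hamming bound ⌊q^n / V_q(n,t)⌋ = ⌊390625/33⌋ = 11837.
Step 4: Compare |C| = 6605 to 11837: satisfied.
The claimed |C| lies below the Hamming bound.


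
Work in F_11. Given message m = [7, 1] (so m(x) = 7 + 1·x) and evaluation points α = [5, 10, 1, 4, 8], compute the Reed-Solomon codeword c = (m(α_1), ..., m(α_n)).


c = [1, 6, 8, 0, 4]

Message polynomial: m(x) = 7 + 1·x (mod 11).
For each evaluation point α_i, compute m(α_i) mod 11:
  α_1 = 5: Horner steps 1 → 1, so m(5) = 1.
  α_2 = 10: Horner steps 1 → 6, so m(10) = 6.
  α_3 = 1: Horner steps 1 → 8, so m(1) = 8.
  α_4 = 4: Horner steps 1 → 0, so m(4) = 0.
  α_5 = 8: Horner steps 1 → 4, so m(8) = 4.
Codeword c = [1, 6, 8, 0, 4] ∈ F_11^5.


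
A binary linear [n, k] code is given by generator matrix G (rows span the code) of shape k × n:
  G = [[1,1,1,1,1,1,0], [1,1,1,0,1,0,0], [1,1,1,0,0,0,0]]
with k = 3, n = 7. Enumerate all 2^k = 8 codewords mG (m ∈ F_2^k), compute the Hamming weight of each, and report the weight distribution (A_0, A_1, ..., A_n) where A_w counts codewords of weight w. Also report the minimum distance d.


Weight distribution: A_0 = 1, A_1 = 1, A_2 = 1, A_3 = 2, A_4 = 1, A_5 = 1, A_6 = 1. Minimum distance d = 1.

Enumerate all 2^3 = 8 messages m ∈ F_2^3.
For each, compute codeword c = mG in F_2^7, then tally its weight.
  m = 000 → c = 0000000, weight = 0.
  m = 100 → c = 1111110, weight = 6.
  m = 010 → c = 1110100, weight = 4.
  m = 110 → c = 0001010, weight = 2.
  m = 001 → c = 1110000, weight = 3.
  m = 101 → c = 0001110, weight = 3.
  m = 011 → c = 0000100, weight = 1.
  m = 111 → c = 1111010, weight = 5.
Tally weights:
  weight 0: 1 codewords.
  weight 1: 1 codewords.
  weight 2: 1 codewords.
  weight 3: 2 codewords.
  weight 4: 1 codewords.
  weight 5: 1 codewords.
  weight 6: 1 codewords.
Minimum distance d = smallest w > 0 with A_w > 0 = 1.
Sanity: Σ A_w = 8 = 2^3 = 8 ✓.


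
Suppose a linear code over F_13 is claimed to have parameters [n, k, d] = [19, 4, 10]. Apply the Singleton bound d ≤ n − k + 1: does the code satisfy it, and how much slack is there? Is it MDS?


Singleton RHS = n − k + 1 = 16, slack = 6, bound satisfied, not MDS.

Singleton bound: d ≤ n − k + 1.
Here n = 19, k = 4, so n − k + 1 = 16.
Given d = 10, check d ≤ 16: YES.
Slack = (n − k + 1) − d = 6.
The code is NOT MDS (slack = 6 > 0).
Description: the claimed parameters are [19, 4, 10]_13; such a code would be non-MDS.


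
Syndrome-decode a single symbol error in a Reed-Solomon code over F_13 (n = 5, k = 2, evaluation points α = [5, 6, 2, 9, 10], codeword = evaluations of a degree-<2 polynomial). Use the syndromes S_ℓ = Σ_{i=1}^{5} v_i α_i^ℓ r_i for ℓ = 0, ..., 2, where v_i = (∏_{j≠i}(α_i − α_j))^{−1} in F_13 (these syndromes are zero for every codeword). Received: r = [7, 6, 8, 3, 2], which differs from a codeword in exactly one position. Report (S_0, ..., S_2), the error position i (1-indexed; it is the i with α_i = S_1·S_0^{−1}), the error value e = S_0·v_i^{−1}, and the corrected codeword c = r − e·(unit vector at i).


S = (7, 1, 2), error at position 3, error magnitude e = 11, c = [7, 6, 10, 3, 2].

Step 1: column multipliers v_i = (∏_{j≠i}(α_i − α_j))^{−1} mod 13.
  i = 1 (α = 5): (5−6)(5−2)(5−9)(5−10) = (−1)·3·(−4)·(−5) = −60 ≡ 5, so v_1 = 5^{−1} = 8 (mod 13).
  i = 2 (α = 6): (6−5)(6−2)(6−9)(6−10) = 1·4·(−3)·(−4) = 48 ≡ 9, so v_2 = 9^{−1} = 3 (mod 13).
  i = 3 (α = 2): (2−5)(2−6)(2−9)(2−10) = (−3)·(−4)·(−7)·(−8) = 672 ≡ 9, so v_3 = 9^{−1} = 3 (mod 13).
  i = 4 (α = 9): (9−5)(9−6)(9−2)(9−10) = 4·3·7·(−1) = −84 ≡ 7, so v_4 = 7^{−1} = 2 (mod 13).
  i = 5 (α = 10): (10−5)(10−6)(10−2)(10−9) = 5·4·8·1 = 160 ≡ 4, so v_5 = 4^{−1} = 10 (mod 13).
  v = [8, 3, 3, 2, 10].
Step 2: syndromes of r = [7, 6, 8, 3, 2] (all sums mod 13).
  S_0 = Σ v_i r_i = 8·7 + 3·6 + 3·8 + 2·3 + 10·2 = 124 ≡ 7.
  S_1 = Σ v_i α_i r_i = 8·5·7 + 3·6·6 + 3·2·8 + 2·9·3 + 10·10·2 = 690 ≡ 1.
  α_i^2 mod 13 = [12, 10, 4, 3, 9].
  S_2 = Σ v_i α_i^2 r_i = 8·12·7 + 3·10·6 + 3·4·8 + 2·3·3 + 10·9·2 = 1146 ≡ 2.
  S = (7, 1, 2) ≠ 0, so r is not a codeword (an error is present).
Step 3: locate the error. For a single error e at position i, S_ℓ = v_i·e·α_i^ℓ, so α_err = S_1/S_0.
  S_0^{−1} = 7^{−1} = 2 (mod 13), so α_err = 1·2 = 2 ≡ 2 = α_3. Error position i = 3.
  Consistency check: S_2/S_1 = 2·1 = 2 ≡ 2 = α_err ✓ (single-error assumption holds).
Step 4: error magnitude e = S_0/v_3 = S_0·∏_{j≠3}(α_3 − α_j) = 7·9 = 63 ≡ 11 (mod 13).
Step 5: correct position 3: c_3 = r_3 − e = 8 − 11 ≡ 10 (mod 13). Hence c = [7, 6, 10, 3, 2].
  Check: interpolating c through the α_i gives m(x) = 12 + 12·x (degree < 2) with m(α_i) = c_i for every i, so c is indeed a codeword.


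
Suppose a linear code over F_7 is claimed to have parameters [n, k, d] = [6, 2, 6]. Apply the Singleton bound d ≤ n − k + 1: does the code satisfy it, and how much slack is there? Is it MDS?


Singleton RHS = n − k + 1 = 5, slack = -1, bound violated (no such code; not MDS).

Singleton bound: d ≤ n − k + 1.
Here n = 6, k = 2, so n − k + 1 = 5.
Given d = 6, check d ≤ 5: NO.
Slack = (n − k + 1) − d = -1.
The slack is negative: d = 6 exceeds n − k + 1 = 5 by 1, so the Singleton bound is violated and no linear [6, 2, 6]_7 code can exist. In particular it is not MDS (MDS requires d = n − k + 1 exactly).
Description: the claimed parameters are [6, 2, 6]_7; such a code would be impossible (violates the Singleton bound).


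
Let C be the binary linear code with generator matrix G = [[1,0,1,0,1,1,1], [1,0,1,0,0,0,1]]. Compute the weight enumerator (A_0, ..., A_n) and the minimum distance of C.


Weight distribution: A_0 = 1, A_2 = 1, A_3 = 1, A_5 = 1. Minimum distance d = 2.

Enumerate all 2^2 = 4 messages m ∈ F_2^2.
For each, compute codeword c = mG in F_2^7, then tally its weight.
  m = 00 → c = 0000000, weight = 0.
  m = 10 → c = 1010111, weight = 5.
  m = 01 → c = 1010001, weight = 3.
  m = 11 → c = 0000110, weight = 2.
Tally weights:
  weight 0: 1 codewords.
  weight 2: 1 codewords.
  weight 3: 1 codewords.
  weight 5: 1 codewords.
Minimum distance d = smallest w > 0 with A_w > 0 = 2.
Sanity: Σ A_w = 4 = 2^2 = 4 ✓.


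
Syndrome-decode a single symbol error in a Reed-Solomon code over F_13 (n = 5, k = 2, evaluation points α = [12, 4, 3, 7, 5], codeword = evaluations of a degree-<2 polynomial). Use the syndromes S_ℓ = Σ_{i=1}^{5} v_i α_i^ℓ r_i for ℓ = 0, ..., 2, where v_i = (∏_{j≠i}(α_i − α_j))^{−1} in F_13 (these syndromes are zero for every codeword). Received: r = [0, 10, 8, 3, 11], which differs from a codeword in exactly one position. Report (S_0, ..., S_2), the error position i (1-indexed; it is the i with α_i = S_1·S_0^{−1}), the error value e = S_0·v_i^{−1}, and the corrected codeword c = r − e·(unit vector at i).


S = (6, 4, 7), error at position 5, error magnitude e = 12, c = [0, 10, 8, 3, 12].

Step 1: column multipliers v_i = (∏_{j≠i}(α_i − α_j))^{−1} mod 13.
  i = 1 (α = 12): (12−4)(12−3)(12−7)(12−5) = 8·9·5·7 = 2520 ≡ 11, so v_1 = 11^{−1} = 6 (mod 13).
  i = 2 (α = 4): (4−12)(4−3)(4−7)(4−5) = (−8)·1·(−3)·(−1) = −24 ≡ 2, so v_2 = 2^{−1} = 7 (mod 13).
  i = 3 (α = 3): (3−12)(3−4)(3−7)(3−5) = (−9)·(−1)·(−4)·(−2) = 72 ≡ 7, so v_3 = 7^{−1} = 2 (mod 13).
  i = 4 (α = 7): (7−12)(7−4)(7−3)(7−5) = (−5)·3·4·2 = −120 ≡ 10, so v_4 = 10^{−1} = 4 (mod 13).
  i = 5 (α = 5): (5−12)(5−4)(5−3)(5−7) = (−7)·1·2·(−2) = 28 ≡ 2, so v_5 = 2^{−1} = 7 (mod 13).
  v = [6, 7, 2, 4, 7].
Step 2: syndromes of r = [0, 10, 8, 3, 11] (all sums mod 13).
  S_0 = Σ v_i r_i = 6·0 + 7·10 + 2·8 + 4·3 + 7·11 = 175 ≡ 6.
  S_1 = Σ v_i α_i r_i = 6·12·0 + 7·4·10 + 2·3·8 + 4·7·3 + 7·5·11 = 797 ≡ 4.
  α_i^2 mod 13 = [1, 3, 9, 10, 12].
  S_2 = Σ v_i α_i^2 r_i = 6·1·0 + 7·3·10 + 2·9·8 + 4·10·3 + 7·12·11 = 1398 ≡ 7.
  S = (6, 4, 7) ≠ 0, so r is not a codeword (an error is present).
Step 3: locate the error. For a single error e at position i, S_ℓ = v_i·e·α_i^ℓ, so α_err = S_1/S_0.
  S_0^{−1} = 6^{−1} = 11 (mod 13), so α_err = 4·11 = 44 ≡ 5 = α_5. Error position i = 5.
  Consistency check: S_2/S_1 = 7·10 = 70 ≡ 5 = α_err ✓ (single-error assumption holds).
Step 4: error magnitude e = S_0/v_5 = S_0·∏_{j≠5}(α_5 − α_j) = 6·2 = 12 ≡ 12 (mod 13).
Step 5: correct position 5: c_5 = r_5 − e = 11 − 12 ≡ 12 (mod 13). Hence c = [0, 10, 8, 3, 12].
  Check: interpolating c through the α_i gives m(x) = 2 + 2·x (degree < 2) with m(α_i) = c_i for every i, so c is indeed a codeword.


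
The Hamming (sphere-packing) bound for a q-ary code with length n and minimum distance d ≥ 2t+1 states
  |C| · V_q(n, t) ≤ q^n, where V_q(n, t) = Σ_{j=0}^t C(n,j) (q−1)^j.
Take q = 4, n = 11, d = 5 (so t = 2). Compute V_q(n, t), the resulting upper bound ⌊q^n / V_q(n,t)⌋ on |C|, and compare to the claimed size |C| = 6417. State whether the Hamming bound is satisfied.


V_q(n, t) = 529, q^n = 4194304, Hamming bound = 7928, |C| = 6417 ≤ bound (satisfied).

Step 1: Compute V_q(n, t) = Σ_{j=0}^2 C(n, j) (q−1)^j.
  j = 0: C(11,0)·(3)^0 = 1·1 = 1.
  j = 1: C(11,1)·(3)^1 = 11·3 = 33.
  j = 2: C(11,2)·(3)^2 = 55·9 = 495.
  V_q(n, t) = 1 + 33 + 495 = 529.
Step 2: q^n = 4^11 = 4194304.
Step 3: Hamming bound ⌊q^n / V_q(n,t)⌋ = ⌊4194304/529⌋ = 7928.
Step 4: Compare |C| = 6417 to 7928: satisfied.
The claimed |C| lies below the Hamming bound.
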